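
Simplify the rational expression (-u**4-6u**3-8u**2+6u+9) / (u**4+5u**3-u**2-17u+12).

Repeated division with remainder:
  -u**4-6u**3-8u**2+6u+9 = (-1)(u**4+5u**3-u**2-17u+12) + (-u**3-9u**2-11u+21)
  u**4+5u**3-u**2-17u+12 = (-u+4)(-u**3-9u**2-11u+21) + (24u**2+48u-72)
  -u**3-9u**2-11u+21 = (-(1/24)u-7/24)(24u**2+48u-72) + (0)
Last nonzero remainder: 24u**2+48u-72. Dividing through by 24 gives the monic gcd u**2+2u-3.
Cancel u**2+2u-3 from numerator and denominator to get the reduced form.

(-u**2-4u-3)/(u**2+3u-4)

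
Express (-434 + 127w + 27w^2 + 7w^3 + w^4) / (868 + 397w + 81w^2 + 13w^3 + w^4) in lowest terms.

Repeated division with remainder:
  w^4 + 7w^3 + 27w^2 + 127w - 434 = (w^4 + 13w^3 + 81w^2 + 397w + 868) + (-6w^3 - 54w^2 - 270w - 1302)
  w^4 + 13w^3 + 81w^2 + 397w + 868 = (-(1/6)w - 2/3)(-6w^3 - 54w^2 - 270w - 1302) + (0)
Last nonzero remainder: -6w^3 - 54w^2 - 270w - 1302. Dividing through by -6 gives the monic gcd w^3 + 9w^2 + 45w + 217.
Cancel w^3 + 9w^2 + 45w + 217 from numerator and denominator to get the reduced form.

(-2 + w)/(4 + w)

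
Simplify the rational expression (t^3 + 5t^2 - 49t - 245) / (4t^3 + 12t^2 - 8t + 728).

Repeated division with remainder:
  t^3 + 5t^2 - 49t - 245 = (1/4)(4t^3 + 12t^2 - 8t + 728) + (2t^2 - 47t - 427)
  4t^3 + 12t^2 - 8t + 728 = (2t + 53)(2t^2 - 47t - 427) + (3337t + 23359)
  2t^2 - 47t - 427 = ((2/3337)t - 61/3337)(3337t + 23359) + (0)
Last nonzero remainder: 3337t + 23359. Dividing through by 3337 gives the monic gcd t + 7.
Cancel t + 7 from numerator and denominator to get the reduced form.

(t^2 - 2t - 35)/(4t^2 - 16t + 104)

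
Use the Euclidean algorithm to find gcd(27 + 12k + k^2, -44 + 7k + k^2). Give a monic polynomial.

1

By polynomial division,
  k^2 + 12k + 27 = (k^2 + 7k - 44) + (5k + 71)
  k^2 + 7k - 44 = ((1/5)k - 36/25)(5k + 71) + (1456/25)
  5k + 71 = ((125/1456)k + 1775/1456)(1456/25) + (0)
The last nonzero remainder is the constant 1456/25, so the polynomials are coprime and gcd = 1.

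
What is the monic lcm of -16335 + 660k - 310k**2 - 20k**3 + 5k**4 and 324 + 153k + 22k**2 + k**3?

Repeated division with remainder:
  5k**4 - 20k**3 - 310k**2 + 660k - 16335 = (5k - 130)(k**3 + 22k**2 + 153k + 324) + (1785k**2 + 18930k + 25785)
  k**3 + 22k**2 + 153k + 324 = ((1/1785)k + 452/70805)(1785k**2 + 18930k + 25785) + ((250800/14161)k + 2257200/14161)
  1785k**2 + 18930k + 25785 = ((1685159/16720)k + 2704751/16720)((250800/14161)k + 2257200/14161) + (0)
Last nonzero remainder: (250800/14161)k + 2257200/14161. Dividing through by 250800/14161 gives the monic gcd k + 9.
Then lcm(f, g) = f·g / gcd(f, g); expanding and making the result monic gives the answer.

-117612 - 37719k - 3783k**2 - 818k**3 - 78k**4 + 9k**5 + k**6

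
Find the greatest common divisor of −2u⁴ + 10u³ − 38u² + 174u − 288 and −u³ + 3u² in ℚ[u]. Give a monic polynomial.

By polynomial division,
  −2u⁴ + 10u³ − 38u² + 174u − 288 = (2u − 4)(−u³ + 3u²) + (−26u² + 174u − 288)
  −u³ + 3u² = ((1/26)u + 24/169)(−26u² + 174u − 288) + (−(2304/169)u + 6912/169)
  −26u² + 174u − 288 = ((2197/1152)u − 169/24)(−(2304/169)u + 6912/169) + (0)
Last nonzero remainder: −(2304/169)u + 6912/169. Dividing through by −2304/169 gives the monic gcd u − 3.

u − 3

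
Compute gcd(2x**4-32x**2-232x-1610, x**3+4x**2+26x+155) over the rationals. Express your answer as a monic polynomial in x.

Repeated division with remainder:
  2x**4-32x**2-232x-1610 = (2x-8)(x**3+4x**2+26x+155) + (-52x**2-334x-370)
  x**3+4x**2+26x+155 = (-(1/52)x+63/1352)(-52x**2-334x-370) + ((23287/676)x+116435/676)
  -52x**2-334x-370 = (-(35152/23287)x-50024/23287)((23287/676)x+116435/676) + (0)
Last nonzero remainder: (23287/676)x+116435/676. Dividing through by 23287/676 gives the monic gcd x+5.

x+5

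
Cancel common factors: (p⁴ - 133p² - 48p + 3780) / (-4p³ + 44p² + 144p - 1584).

(-p³ - 6p² + 97p + 630)/(4p² - 20p - 264)

Apply the Euclidean algorithm:
  p⁴ - 133p² - 48p + 3780 = (-(1/4)p - 11/4)(-4p³ + 44p² + 144p - 1584) + (24p² - 48p - 576)
  -4p³ + 44p² + 144p - 1584 = (-(1/6)p + 3/2)(24p² - 48p - 576) + (120p - 720)
  24p² - 48p - 576 = ((1/5)p + 4/5)(120p - 720) + (0)
Last nonzero remainder: 120p - 720. Dividing through by 120 gives the monic gcd p - 6.
Cancel p - 6 from numerator and denominator to get the reduced form.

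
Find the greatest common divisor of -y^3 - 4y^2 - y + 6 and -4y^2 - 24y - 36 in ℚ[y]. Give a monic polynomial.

By polynomial division,
  -y^3 - 4y^2 - y + 6 = ((1/4)y - 1/2)(-4y^2 - 24y - 36) + (-4y - 12)
  -4y^2 - 24y - 36 = (y + 3)(-4y - 12) + (0)
Last nonzero remainder: -4y - 12. Dividing through by -4 gives the monic gcd y + 3.

y + 3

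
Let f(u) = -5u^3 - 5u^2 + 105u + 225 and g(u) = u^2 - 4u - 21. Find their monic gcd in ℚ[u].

u + 3

Repeated division with remainder:
  -5u^3 - 5u^2 + 105u + 225 = (-5u - 25)(u^2 - 4u - 21) + (-100u - 300)
  u^2 - 4u - 21 = (-(1/100)u + 7/100)(-100u - 300) + (0)
Last nonzero remainder: -100u - 300. Dividing through by -100 gives the monic gcd u + 3.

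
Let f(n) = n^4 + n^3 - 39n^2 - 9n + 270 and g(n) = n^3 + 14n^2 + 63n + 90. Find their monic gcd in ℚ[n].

Apply the Euclidean algorithm:
  n^4 + n^3 - 39n^2 - 9n + 270 = (n - 13)(n^3 + 14n^2 + 63n + 90) + (80n^2 + 720n + 1440)
  n^3 + 14n^2 + 63n + 90 = ((1/80)n + 1/16)(80n^2 + 720n + 1440) + (0)
Last nonzero remainder: 80n^2 + 720n + 1440. Dividing through by 80 gives the monic gcd n^2 + 9n + 18.

n^2 + 9n + 18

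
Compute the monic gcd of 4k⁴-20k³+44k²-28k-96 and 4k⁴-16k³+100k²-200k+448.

k²-3k+8

Repeated division with remainder:
  4k⁴-20k³+44k²-28k-96 = (4k⁴-16k³+100k²-200k+448) + (-4k³-56k²+172k-544)
  4k⁴-16k³+100k²-200k+448 = (-k+18)(-4k³-56k²+172k-544) + (1280k²-3840k+10240)
  -4k³-56k²+172k-544 = (-(1/320)k-17/320)(1280k²-3840k+10240) + (0)
Last nonzero remainder: 1280k²-3840k+10240. Dividing through by 1280 gives the monic gcd k²-3k+8.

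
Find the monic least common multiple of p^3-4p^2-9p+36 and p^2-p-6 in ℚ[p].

Apply the Euclidean algorithm:
  p^3-4p^2-9p+36 = (p-3)(p^2-p-6) + (-6p+18)
  p^2-p-6 = (-(1/6)p-1/3)(-6p+18) + (0)
Last nonzero remainder: -6p+18. Dividing through by -6 gives the monic gcd p-3.
Then lcm(f, g) = f·g / gcd(f, g); expanding and making the result monic gives the answer.

p^4-2p^3-17p^2+18p+72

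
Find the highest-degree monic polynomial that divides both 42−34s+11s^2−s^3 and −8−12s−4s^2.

1

Apply the Euclidean algorithm:
  −s^3+11s^2−34s+42 = ((1/4)s−7/2)(−4s^2−12s−8) + (−74s+14)
  −4s^2−12s−8 = ((2/37)s+236/1369)(−74s+14) + (−14256/1369)
  −74s+14 = ((50653/7128)s−9583/7128)(−14256/1369) + (0)
The last nonzero remainder is the constant −14256/1369, so the polynomials are coprime and gcd = 1.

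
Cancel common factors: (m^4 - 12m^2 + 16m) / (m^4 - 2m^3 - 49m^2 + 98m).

Euclidean algorithm in ℚ[m]:
  m^4 - 12m^2 + 16m = (m^4 - 2m^3 - 49m^2 + 98m) + (2m^3 + 37m^2 - 82m)
  m^4 - 2m^3 - 49m^2 + 98m = ((1/2)m - 41/4)(2m^3 + 37m^2 - 82m) + ((1485/4)m^2 - (1485/2)m)
  2m^3 + 37m^2 - 82m = ((8/1485)m + 164/1485)((1485/4)m^2 - (1485/2)m) + (0)
Last nonzero remainder: (1485/4)m^2 - (1485/2)m. Dividing through by 1485/4 gives the monic gcd m^2 - 2m.
Cancel m^2 - 2m from numerator and denominator to get the reduced form.

(m^2 + 2m - 8)/(m^2 - 49)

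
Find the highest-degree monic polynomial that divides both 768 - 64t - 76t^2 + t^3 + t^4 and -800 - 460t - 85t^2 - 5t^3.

32 + 12t + t^2

Euclidean algorithm in ℚ[t]:
  t^4 + t^3 - 76t^2 - 64t + 768 = (-(1/5)t + 16/5)(-5t^3 - 85t^2 - 460t - 800) + (104t^2 + 1248t + 3328)
  -5t^3 - 85t^2 - 460t - 800 = (-(5/104)t - 25/104)(104t^2 + 1248t + 3328) + (0)
Last nonzero remainder: 104t^2 + 1248t + 3328. Dividing through by 104 gives the monic gcd t^2 + 12t + 32.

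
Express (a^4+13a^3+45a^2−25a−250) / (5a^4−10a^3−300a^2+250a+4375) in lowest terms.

(a^2+3a−10)/(5a^2−60a+175)

Apply the Euclidean algorithm:
  a^4+13a^3+45a^2−25a−250 = (1/5)(5a^4−10a^3−300a^2+250a+4375) + (15a^3+105a^2−75a−1125)
  5a^4−10a^3−300a^2+250a+4375 = ((1/3)a−3)(15a^3+105a^2−75a−1125) + (40a^2+400a+1000)
  15a^3+105a^2−75a−1125 = ((3/8)a−9/8)(40a^2+400a+1000) + (0)
Last nonzero remainder: 40a^2+400a+1000. Dividing through by 40 gives the monic gcd a^2+10a+25.
Cancel a^2+10a+25 from numerator and denominator to get the reduced form.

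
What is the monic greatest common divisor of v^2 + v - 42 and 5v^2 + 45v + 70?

v + 7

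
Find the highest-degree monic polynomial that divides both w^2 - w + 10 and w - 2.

Repeated division with remainder:
  w^2 - w + 10 = (w + 1)(w - 2) + (12)
  w - 2 = ((1/12)w - 1/6)(12) + (0)
The last nonzero remainder is the constant 12, so the polynomials are coprime and gcd = 1.

1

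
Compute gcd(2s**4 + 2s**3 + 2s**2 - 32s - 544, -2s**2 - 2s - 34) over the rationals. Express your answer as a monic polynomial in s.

s**2 + s + 17

By polynomial division,
  2s**4 + 2s**3 + 2s**2 - 32s - 544 = (-s**2 + 16)(-2s**2 - 2s - 34) + (0)
Last nonzero remainder: -2s**2 - 2s - 34. Dividing through by -2 gives the monic gcd s**2 + s + 17.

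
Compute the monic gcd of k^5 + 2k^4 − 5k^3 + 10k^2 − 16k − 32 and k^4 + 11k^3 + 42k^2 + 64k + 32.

k^2 + 5k + 4

Apply the Euclidean algorithm:
  k^5 + 2k^4 − 5k^3 + 10k^2 − 16k − 32 = (k − 9)(k^4 + 11k^3 + 42k^2 + 64k + 32) + (52k^3 + 324k^2 + 528k + 256)
  k^4 + 11k^3 + 42k^2 + 64k + 32 = ((1/52)k + 31/338)(52k^3 + 324k^2 + 528k + 256) + ((360/169)k^2 + (1800/169)k + 1440/169)
  52k^3 + 324k^2 + 528k + 256 = ((2197/90)k + 1352/45)((360/169)k^2 + (1800/169)k + 1440/169) + (0)
Last nonzero remainder: (360/169)k^2 + (1800/169)k + 1440/169. Dividing through by 360/169 gives the monic gcd k^2 + 5k + 4.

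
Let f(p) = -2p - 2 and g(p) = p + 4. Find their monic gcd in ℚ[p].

1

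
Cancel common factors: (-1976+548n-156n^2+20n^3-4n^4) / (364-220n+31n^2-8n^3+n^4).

Apply the Euclidean algorithm:
  -4n^4+20n^3-156n^2+548n-1976 = (-4)(n^4-8n^3+31n^2-220n+364) + (-12n^3-32n^2-332n-520)
  n^4-8n^3+31n^2-220n+364 = (-(1/12)n+8/9)(-12n^3-32n^2-332n-520) + ((286/9)n^2+(286/9)n+7436/9)
  -12n^3-32n^2-332n-520 = (-(54/143)n-90/143)((286/9)n^2+(286/9)n+7436/9) + (0)
Last nonzero remainder: (286/9)n^2+(286/9)n+7436/9. Dividing through by 286/9 gives the monic gcd n^2+n+26.
Cancel n^2+n+26 from numerator and denominator to get the reduced form.

(-76+24n-4n^2)/(14-9n+n^2)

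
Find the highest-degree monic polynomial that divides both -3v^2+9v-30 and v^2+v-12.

By polynomial division,
  -3v^2+9v-30 = (-3)(v^2+v-12) + (12v-66)
  v^2+v-12 = ((1/12)v+13/24)(12v-66) + (95/4)
  12v-66 = ((48/95)v-264/95)(95/4) + (0)
The last nonzero remainder is the constant 95/4, so the polynomials are coprime and gcd = 1.

1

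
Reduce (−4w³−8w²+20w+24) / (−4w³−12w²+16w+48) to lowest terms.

(w+1)/(w+2)

Euclidean algorithm in ℚ[w]:
  −4w³−8w²+20w+24 = (−4w³−12w²+16w+48) + (4w²+4w−24)
  −4w³−12w²+16w+48 = (−w−2)(4w²+4w−24) + (0)
Last nonzero remainder: 4w²+4w−24. Dividing through by 4 gives the monic gcd w²+w−6.
Cancel w²+w−6 from numerator and denominator to get the reduced form.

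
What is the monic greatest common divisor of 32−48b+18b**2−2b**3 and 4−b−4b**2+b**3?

4−5b+b**2

Repeated division with remainder:
  −2b**3+18b**2−48b+32 = (−2)(b**3−4b**2−b+4) + (10b**2−50b+40)
  b**3−4b**2−b+4 = ((1/10)b+1/10)(10b**2−50b+40) + (0)
Last nonzero remainder: 10b**2−50b+40. Dividing through by 10 gives the monic gcd b**2−5b+4.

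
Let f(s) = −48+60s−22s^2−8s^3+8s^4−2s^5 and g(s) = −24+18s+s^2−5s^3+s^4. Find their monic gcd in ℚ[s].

Euclidean algorithm in ℚ[s]:
  −2s^5+8s^4−8s^3−22s^2+60s−48 = (−2s−2)(s^4−5s^3+s^2+18s−24) + (−16s^3+16s^2+48s−96)
  s^4−5s^3+s^2+18s−24 = (−(1/16)s+1/4)(−16s^3+16s^2+48s−96) + (0)
Last nonzero remainder: −16s^3+16s^2+48s−96. Dividing through by −16 gives the monic gcd s^3−s^2−3s+6.

6−3s−s^2+s^3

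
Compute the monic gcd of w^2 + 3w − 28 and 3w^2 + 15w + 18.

Repeated division with remainder:
  w^2 + 3w − 28 = (1/3)(3w^2 + 15w + 18) + (−2w − 34)
  3w^2 + 15w + 18 = (−(3/2)w + 18)(−2w − 34) + (630)
  −2w − 34 = (−(1/315)w − 17/315)(630) + (0)
The last nonzero remainder is the constant 630, so the polynomials are coprime and gcd = 1.

1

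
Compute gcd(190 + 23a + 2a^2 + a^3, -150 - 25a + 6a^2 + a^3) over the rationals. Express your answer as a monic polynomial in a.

5 + a

Apply the Euclidean algorithm:
  a^3 + 2a^2 + 23a + 190 = (a^3 + 6a^2 - 25a - 150) + (-4a^2 + 48a + 340)
  a^3 + 6a^2 - 25a - 150 = (-(1/4)a - 9/2)(-4a^2 + 48a + 340) + (276a + 1380)
  -4a^2 + 48a + 340 = (-(1/69)a + 17/69)(276a + 1380) + (0)
Last nonzero remainder: 276a + 1380. Dividing through by 276 gives the monic gcd a + 5.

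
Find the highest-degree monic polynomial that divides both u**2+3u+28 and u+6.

By polynomial division,
  u**2+3u+28 = (u-3)(u+6) + (46)
  u+6 = ((1/46)u+3/23)(46) + (0)
The last nonzero remainder is the constant 46, so the polynomials are coprime and gcd = 1.

1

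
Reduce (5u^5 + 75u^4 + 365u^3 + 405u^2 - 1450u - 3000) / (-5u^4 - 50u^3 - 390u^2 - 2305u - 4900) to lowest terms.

By polynomial division,
  5u^5 + 75u^4 + 365u^3 + 405u^2 - 1450u - 3000 = (-u - 5)(-5u^4 - 50u^3 - 390u^2 - 2305u - 4900) + (-275u^3 - 3850u^2 - 17875u - 27500)
  -5u^4 - 50u^3 - 390u^2 - 2305u - 4900 = ((1/55)u - 4/55)(-275u^3 - 3850u^2 - 17875u - 27500) + (-345u^2 - 3105u - 6900)
  -275u^3 - 3850u^2 - 17875u - 27500 = ((55/69)u + 275/69)(-345u^2 - 3105u - 6900) + (0)
Last nonzero remainder: -345u^2 - 3105u - 6900. Dividing through by -345 gives the monic gcd u^2 + 9u + 20.
Cancel u^2 + 9u + 20 from numerator and denominator to get the reduced form.

(-u^3 - 6u^2 + u + 30)/(u^2 + u + 49)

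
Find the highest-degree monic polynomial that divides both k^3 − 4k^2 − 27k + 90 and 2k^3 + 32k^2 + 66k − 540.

Repeated division with remainder:
  k^3 − 4k^2 − 27k + 90 = (1/2)(2k^3 + 32k^2 + 66k − 540) + (−20k^2 − 60k + 360)
  2k^3 + 32k^2 + 66k − 540 = (−(1/10)k − 13/10)(−20k^2 − 60k + 360) + (24k − 72)
  −20k^2 − 60k + 360 = (−(5/6)k − 5)(24k − 72) + (0)
Last nonzero remainder: 24k − 72. Dividing through by 24 gives the monic gcd k − 3.

k − 3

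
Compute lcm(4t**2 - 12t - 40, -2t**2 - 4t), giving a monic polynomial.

Apply the Euclidean algorithm:
  4t**2 - 12t - 40 = (-2)(-2t**2 - 4t) + (-20t - 40)
  -2t**2 - 4t = ((1/10)t)(-20t - 40) + (0)
Last nonzero remainder: -20t - 40. Dividing through by -20 gives the monic gcd t + 2.
Then lcm(f, g) = f·g / gcd(f, g); expanding and making the result monic gives the answer.

t**3 - 3t**2 - 10t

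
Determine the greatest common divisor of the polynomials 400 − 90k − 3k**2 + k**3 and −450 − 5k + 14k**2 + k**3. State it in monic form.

−50 + 5k + k**2

By polynomial division,
  k**3 − 3k**2 − 90k + 400 = (k**3 + 14k**2 − 5k − 450) + (−17k**2 − 85k + 850)
  k**3 + 14k**2 − 5k − 450 = (−(1/17)k − 9/17)(−17k**2 − 85k + 850) + (0)
Last nonzero remainder: −17k**2 − 85k + 850. Dividing through by −17 gives the monic gcd k**2 + 5k − 50.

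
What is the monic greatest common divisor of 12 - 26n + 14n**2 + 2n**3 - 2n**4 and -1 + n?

-1 + n

Euclidean algorithm in ℚ[n]:
  -2n**4 + 2n**3 + 14n**2 - 26n + 12 = (-2n**3 + 14n - 12)(n - 1) + (0)
The last nonzero remainder n - 1 is already monic.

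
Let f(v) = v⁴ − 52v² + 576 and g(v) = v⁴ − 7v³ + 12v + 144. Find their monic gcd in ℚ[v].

v² − 10v + 24

By polynomial division,
  v⁴ − 52v² + 576 = (v⁴ − 7v³ + 12v + 144) + (7v³ − 52v² − 12v + 432)
  v⁴ − 7v³ + 12v + 144 = ((1/7)v + 3/49)(7v³ − 52v² − 12v + 432) + ((240/49)v² − (2400/49)v + 5760/49)
  7v³ − 52v² − 12v + 432 = ((343/240)v + 147/40)((240/49)v² − (2400/49)v + 5760/49) + (0)
Last nonzero remainder: (240/49)v² − (2400/49)v + 5760/49. Dividing through by 240/49 gives the monic gcd v² − 10v + 24.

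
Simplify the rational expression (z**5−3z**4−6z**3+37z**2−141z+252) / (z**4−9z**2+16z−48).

By polynomial division,
  z**5−3z**4−6z**3+37z**2−141z+252 = (z−3)(z**4−9z**2+16z−48) + (3z**3−6z**2−45z+108)
  z**4−9z**2+16z−48 = ((1/3)z+2/3)(3z**3−6z**2−45z+108) + (10z**2+10z−120)
  3z**3−6z**2−45z+108 = ((3/10)z−9/10)(10z**2+10z−120) + (0)
Last nonzero remainder: 10z**2+10z−120. Dividing through by 10 gives the monic gcd z**2+z−12.
Cancel z**2+z−12 from numerator and denominator to get the reduced form.

(z**3−4z**2+10z−21)/(z**2−z+4)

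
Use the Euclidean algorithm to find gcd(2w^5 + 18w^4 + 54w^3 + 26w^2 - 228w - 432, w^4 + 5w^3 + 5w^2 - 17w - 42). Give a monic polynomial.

Euclidean algorithm in ℚ[w]:
  2w^5 + 18w^4 + 54w^3 + 26w^2 - 228w - 432 = (2w + 8)(w^4 + 5w^3 + 5w^2 - 17w - 42) + (4w^3 + 20w^2 - 8w - 96)
  w^4 + 5w^3 + 5w^2 - 17w - 42 = ((1/4)w)(4w^3 + 20w^2 - 8w - 96) + (7w^2 + 7w - 42)
  4w^3 + 20w^2 - 8w - 96 = ((4/7)w + 16/7)(7w^2 + 7w - 42) + (0)
Last nonzero remainder: 7w^2 + 7w - 42. Dividing through by 7 gives the monic gcd w^2 + w - 6.

w^2 + w - 6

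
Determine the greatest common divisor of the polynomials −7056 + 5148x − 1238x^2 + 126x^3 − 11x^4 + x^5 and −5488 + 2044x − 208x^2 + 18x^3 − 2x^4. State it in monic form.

Apply the Euclidean algorithm:
  x^5 − 11x^4 + 126x^3 − 1238x^2 + 5148x − 7056 = (−(1/2)x + 1)(−2x^4 + 18x^3 − 208x^2 + 2044x − 5488) + (4x^3 − 8x^2 + 360x − 1568)
  −2x^4 + 18x^3 − 208x^2 + 2044x − 5488 = (−(1/2)x + 7/2)(4x^3 − 8x^2 + 360x − 1568) + (0)
Last nonzero remainder: 4x^3 − 8x^2 + 360x − 1568. Dividing through by 4 gives the monic gcd x^3 − 2x^2 + 90x − 392.

−392 + 90x − 2x^2 + x^3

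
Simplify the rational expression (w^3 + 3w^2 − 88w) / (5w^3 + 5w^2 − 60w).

(w^2 + 3w − 88)/(5w^2 + 5w − 60)

By polynomial division,
  w^3 + 3w^2 − 88w = (1/5)(5w^3 + 5w^2 − 60w) + (2w^2 − 76w)
  5w^3 + 5w^2 − 60w = ((5/2)w + 195/2)(2w^2 − 76w) + (7350w)
  2w^2 − 76w = ((1/3675)w − 38/3675)(7350w) + (0)
Last nonzero remainder: 7350w. Dividing through by 7350 gives the monic gcd w.
Cancel w from numerator and denominator to get the reduced form.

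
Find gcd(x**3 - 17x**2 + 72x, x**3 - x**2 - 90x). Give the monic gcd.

x

By polynomial division,
  x**3 - 17x**2 + 72x = (x**3 - x**2 - 90x) + (-16x**2 + 162x)
  x**3 - x**2 - 90x = (-(1/16)x - 73/128)(-16x**2 + 162x) + ((153/64)x)
  -16x**2 + 162x = (-(1024/153)x + 1152/17)((153/64)x) + (0)
Last nonzero remainder: (153/64)x. Dividing through by 153/64 gives the monic gcd x.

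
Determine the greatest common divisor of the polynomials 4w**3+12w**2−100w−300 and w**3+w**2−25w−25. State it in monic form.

By polynomial division,
  4w**3+12w**2−100w−300 = (4)(w**3+w**2−25w−25) + (8w**2−200)
  w**3+w**2−25w−25 = ((1/8)w+1/8)(8w**2−200) + (0)
Last nonzero remainder: 8w**2−200. Dividing through by 8 gives the monic gcd w**2−25.

w**2−25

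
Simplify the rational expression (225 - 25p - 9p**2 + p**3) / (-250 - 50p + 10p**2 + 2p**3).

(-9 + p)/(10 + 2p)

Euclidean algorithm in ℚ[p]:
  p**3 - 9p**2 - 25p + 225 = (1/2)(2p**3 + 10p**2 - 50p - 250) + (-14p**2 + 350)
  2p**3 + 10p**2 - 50p - 250 = (-(1/7)p - 5/7)(-14p**2 + 350) + (0)
Last nonzero remainder: -14p**2 + 350. Dividing through by -14 gives the monic gcd p**2 - 25.
Cancel p**2 - 25 from numerator and denominator to get the reduced form.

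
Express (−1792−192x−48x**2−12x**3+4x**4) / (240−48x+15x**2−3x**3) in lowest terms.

Repeated division with remainder:
  4x**4−12x**3−48x**2−192x−1792 = (−(4/3)x−8/3)(−3x**3+15x**2−48x+240) + (−72x**2−1152)
  −3x**3+15x**2−48x+240 = ((1/24)x−5/24)(−72x**2−1152) + (0)
Last nonzero remainder: −72x**2−1152. Dividing through by −72 gives the monic gcd x**2+16.
Cancel x**2+16 from numerator and denominator to get the reduced form.

(112+12x−4x**2)/(−15+3x)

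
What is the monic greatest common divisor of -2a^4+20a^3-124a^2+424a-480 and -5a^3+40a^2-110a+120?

Repeated division with remainder:
  -2a^4+20a^3-124a^2+424a-480 = ((2/5)a-4/5)(-5a^3+40a^2-110a+120) + (-48a^2+288a-384)
  -5a^3+40a^2-110a+120 = ((5/48)a-5/24)(-48a^2+288a-384) + (-10a+40)
  -48a^2+288a-384 = ((24/5)a-48/5)(-10a+40) + (0)
Last nonzero remainder: -10a+40. Dividing through by -10 gives the monic gcd a-4.

a-4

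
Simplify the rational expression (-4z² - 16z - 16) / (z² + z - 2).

(-4z - 8)/(z - 1)

Repeated division with remainder:
  -4z² - 16z - 16 = (-4)(z² + z - 2) + (-12z - 24)
  z² + z - 2 = (-(1/12)z + 1/12)(-12z - 24) + (0)
Last nonzero remainder: -12z - 24. Dividing through by -12 gives the monic gcd z + 2.
Cancel z + 2 from numerator and denominator to get the reduced form.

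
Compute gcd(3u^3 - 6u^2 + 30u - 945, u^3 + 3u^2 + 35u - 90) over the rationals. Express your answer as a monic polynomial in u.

u^2 + 5u + 45

Apply the Euclidean algorithm:
  3u^3 - 6u^2 + 30u - 945 = (3)(u^3 + 3u^2 + 35u - 90) + (-15u^2 - 75u - 675)
  u^3 + 3u^2 + 35u - 90 = (-(1/15)u + 2/15)(-15u^2 - 75u - 675) + (0)
Last nonzero remainder: -15u^2 - 75u - 675. Dividing through by -15 gives the monic gcd u^2 + 5u + 45.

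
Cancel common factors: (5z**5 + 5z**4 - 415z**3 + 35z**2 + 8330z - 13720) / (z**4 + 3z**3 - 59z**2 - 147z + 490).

(5z**2 + 15z - 140)/(z + 5)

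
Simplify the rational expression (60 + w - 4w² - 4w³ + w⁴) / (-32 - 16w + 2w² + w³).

Euclidean algorithm in ℚ[w]:
  w⁴ - 4w³ - 4w² + w + 60 = (w - 6)(w³ + 2w² - 16w - 32) + (24w² - 63w - 132)
  w³ + 2w² - 16w - 32 = ((1/24)w + 37/192)(24w² - 63w - 132) + ((105/64)w - 105/16)
  24w² - 63w - 132 = ((512/35)w + 704/35)((105/64)w - 105/16) + (0)
Last nonzero remainder: (105/64)w - 105/16. Dividing through by 105/64 gives the monic gcd w - 4.
Cancel w - 4 from numerator and denominator to get the reduced form.

(-15 - 4w + w³)/(8 + 6w + w²)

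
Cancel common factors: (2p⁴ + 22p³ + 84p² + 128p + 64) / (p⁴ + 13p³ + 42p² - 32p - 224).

(2p² + 6p + 4)/(p² + 5p - 14)

By polynomial division,
  2p⁴ + 22p³ + 84p² + 128p + 64 = (2)(p⁴ + 13p³ + 42p² - 32p - 224) + (-4p³ + 192p + 512)
  p⁴ + 13p³ + 42p² - 32p - 224 = (-(1/4)p - 13/4)(-4p³ + 192p + 512) + (90p² + 720p + 1440)
  -4p³ + 192p + 512 = (-(2/45)p + 16/45)(90p² + 720p + 1440) + (0)
Last nonzero remainder: 90p² + 720p + 1440. Dividing through by 90 gives the monic gcd p² + 8p + 16.
Cancel p² + 8p + 16 from numerator and denominator to get the reduced form.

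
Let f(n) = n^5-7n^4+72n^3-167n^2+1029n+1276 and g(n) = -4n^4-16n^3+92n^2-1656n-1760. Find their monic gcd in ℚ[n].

By polynomial division,
  n^5-7n^4+72n^3-167n^2+1029n+1276 = (-(1/4)n+11/4)(-4n^4-16n^3+92n^2-1656n-1760) + (139n^3-834n^2+5143n+6116)
  -4n^4-16n^3+92n^2-1656n-1760 = (-(4/139)n-40/139)(139n^3-834n^2+5143n+6116) + (0)
Last nonzero remainder: 139n^3-834n^2+5143n+6116. Dividing through by 139 gives the monic gcd n^3-6n^2+37n+44.

n^3-6n^2+37n+44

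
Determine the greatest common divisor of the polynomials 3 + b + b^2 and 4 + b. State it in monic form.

1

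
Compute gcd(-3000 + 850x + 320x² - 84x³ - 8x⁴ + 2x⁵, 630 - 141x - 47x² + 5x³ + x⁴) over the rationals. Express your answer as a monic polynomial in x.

15 - 8x + x²

By polynomial division,
  2x⁵ - 8x⁴ - 84x³ + 320x² + 850x - 3000 = (2x - 18)(x⁴ + 5x³ - 47x² - 141x + 630) + (100x³ - 244x² - 2948x + 8340)
  x⁴ + 5x³ - 47x² - 141x + 630 = ((1/100)x + 93/1250)(100x³ - 244x² - 2948x + 8340) + ((396/625)x² - (3168/625)x + 1188/125)
  100x³ - 244x² - 2948x + 8340 = ((15625/99)x + 86875/99)((396/625)x² - (3168/625)x + 1188/125) + (0)
Last nonzero remainder: (396/625)x² - (3168/625)x + 1188/125. Dividing through by 396/625 gives the monic gcd x² - 8x + 15.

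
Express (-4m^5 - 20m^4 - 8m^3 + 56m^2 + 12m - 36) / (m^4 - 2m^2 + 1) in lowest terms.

Apply the Euclidean algorithm:
  -4m^5 - 20m^4 - 8m^3 + 56m^2 + 12m - 36 = (-4m - 20)(m^4 - 2m^2 + 1) + (-16m^3 + 16m^2 + 16m - 16)
  m^4 - 2m^2 + 1 = (-(1/16)m - 1/16)(-16m^3 + 16m^2 + 16m - 16) + (0)
Last nonzero remainder: -16m^3 + 16m^2 + 16m - 16. Dividing through by -16 gives the monic gcd m^3 - m^2 - m + 1.
Cancel m^3 - m^2 - m + 1 from numerator and denominator to get the reduced form.

(-4m^2 - 24m - 36)/(m + 1)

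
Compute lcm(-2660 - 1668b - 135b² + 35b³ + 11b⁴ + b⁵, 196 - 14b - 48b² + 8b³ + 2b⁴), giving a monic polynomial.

-18620 + 1624b + 4735b² - 748b³ - 233b⁴ - 13b⁵ + 6b⁶ + b⁷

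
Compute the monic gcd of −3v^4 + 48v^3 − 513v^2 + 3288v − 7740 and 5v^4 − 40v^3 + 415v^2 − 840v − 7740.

v^3 − 11v^2 + 116v − 516

Repeated division with remainder:
  −3v^4 + 48v^3 − 513v^2 + 3288v − 7740 = (−3/5)(5v^4 − 40v^3 + 415v^2 − 840v − 7740) + (24v^3 − 264v^2 + 2784v − 12384)
  5v^4 − 40v^3 + 415v^2 − 840v − 7740 = ((5/24)v + 5/8)(24v^3 − 264v^2 + 2784v − 12384) + (0)
Last nonzero remainder: 24v^3 − 264v^2 + 2784v − 12384. Dividing through by 24 gives the monic gcd v^3 − 11v^2 + 116v − 516.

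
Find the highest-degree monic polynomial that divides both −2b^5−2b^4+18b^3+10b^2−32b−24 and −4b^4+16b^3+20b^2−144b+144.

Apply the Euclidean algorithm:
  −2b^5−2b^4+18b^3+10b^2−32b−24 = ((1/2)b+5/2)(−4b^4+16b^3+20b^2−144b+144) + (−32b^3+32b^2+256b−384)
  −4b^4+16b^3+20b^2−144b+144 = ((1/8)b−3/8)(−32b^3+32b^2+256b−384) + (0)
Last nonzero remainder: −32b^3+32b^2+256b−384. Dividing through by −32 gives the monic gcd b^3−b^2−8b+12.

b^3−b^2−8b+12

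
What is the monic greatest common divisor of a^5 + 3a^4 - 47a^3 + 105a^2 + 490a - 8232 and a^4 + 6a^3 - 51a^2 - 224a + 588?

a^3 + 8a^2 - 35a - 294

Apply the Euclidean algorithm:
  a^5 + 3a^4 - 47a^3 + 105a^2 + 490a - 8232 = (a - 3)(a^4 + 6a^3 - 51a^2 - 224a + 588) + (22a^3 + 176a^2 - 770a - 6468)
  a^4 + 6a^3 - 51a^2 - 224a + 588 = ((1/22)a - 1/11)(22a^3 + 176a^2 - 770a - 6468) + (0)
Last nonzero remainder: 22a^3 + 176a^2 - 770a - 6468. Dividing through by 22 gives the monic gcd a^3 + 8a^2 - 35a - 294.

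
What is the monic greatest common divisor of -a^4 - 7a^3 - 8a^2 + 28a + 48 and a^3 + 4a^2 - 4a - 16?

a^3 + 4a^2 - 4a - 16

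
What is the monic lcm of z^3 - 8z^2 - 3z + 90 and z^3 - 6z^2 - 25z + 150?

Repeated division with remainder:
  z^3 - 8z^2 - 3z + 90 = (z^3 - 6z^2 - 25z + 150) + (-2z^2 + 22z - 60)
  z^3 - 6z^2 - 25z + 150 = (-(1/2)z - 5/2)(-2z^2 + 22z - 60) + (0)
Last nonzero remainder: -2z^2 + 22z - 60. Dividing through by -2 gives the monic gcd z^2 - 11z + 30.
Then lcm(f, g) = f·g / gcd(f, g); expanding and making the result monic gives the answer.

z^4 - 3z^3 - 43z^2 + 75z + 450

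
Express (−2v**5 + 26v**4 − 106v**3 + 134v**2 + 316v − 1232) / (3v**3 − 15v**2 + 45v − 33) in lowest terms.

(−2v**3 + 18v**2 − 12v − 112)/(3v − 3)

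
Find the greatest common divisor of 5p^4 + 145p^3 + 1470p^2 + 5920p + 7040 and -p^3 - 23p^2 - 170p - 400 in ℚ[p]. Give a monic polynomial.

p + 8

Apply the Euclidean algorithm:
  5p^4 + 145p^3 + 1470p^2 + 5920p + 7040 = (-5p - 30)(-p^3 - 23p^2 - 170p - 400) + (-70p^2 - 1180p - 4960)
  -p^3 - 23p^2 - 170p - 400 = ((1/70)p + 43/490)(-70p^2 - 1180p - 4960) + ((216/49)p + 1728/49)
  -70p^2 - 1180p - 4960 = (-(1715/108)p - 7595/54)((216/49)p + 1728/49) + (0)
Last nonzero remainder: (216/49)p + 1728/49. Dividing through by 216/49 gives the monic gcd p + 8.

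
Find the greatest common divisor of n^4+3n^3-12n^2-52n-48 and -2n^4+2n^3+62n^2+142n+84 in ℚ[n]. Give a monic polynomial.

By polynomial division,
  n^4+3n^3-12n^2-52n-48 = (-1/2)(-2n^4+2n^3+62n^2+142n+84) + (4n^3+19n^2+19n-6)
  -2n^4+2n^3+62n^2+142n+84 = (-(1/2)n+23/8)(4n^3+19n^2+19n-6) + ((135/8)n^2+(675/8)n+405/4)
  4n^3+19n^2+19n-6 = ((32/135)n-8/135)((135/8)n^2+(675/8)n+405/4) + (0)
Last nonzero remainder: (135/8)n^2+(675/8)n+405/4. Dividing through by 135/8 gives the monic gcd n^2+5n+6.

n^2+5n+6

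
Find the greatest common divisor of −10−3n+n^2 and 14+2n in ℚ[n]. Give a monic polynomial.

Apply the Euclidean algorithm:
  n^2−3n−10 = ((1/2)n−5)(2n+14) + (60)
  2n+14 = ((1/30)n+7/30)(60) + (0)
The last nonzero remainder is the constant 60, so the polynomials are coprime and gcd = 1.

1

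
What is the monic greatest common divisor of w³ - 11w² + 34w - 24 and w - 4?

w - 4

Euclidean algorithm in ℚ[w]:
  w³ - 11w² + 34w - 24 = (w² - 7w + 6)(w - 4) + (0)
The last nonzero remainder w - 4 is already monic.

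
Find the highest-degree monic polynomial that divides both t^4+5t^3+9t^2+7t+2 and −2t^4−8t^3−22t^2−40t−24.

t^2+3t+2

Euclidean algorithm in ℚ[t]:
  t^4+5t^3+9t^2+7t+2 = (−1/2)(−2t^4−8t^3−22t^2−40t−24) + (t^3−2t^2−13t−10)
  −2t^4−8t^3−22t^2−40t−24 = (−2t−12)(t^3−2t^2−13t−10) + (−72t^2−216t−144)
  t^3−2t^2−13t−10 = (−(1/72)t+5/72)(−72t^2−216t−144) + (0)
Last nonzero remainder: −72t^2−216t−144. Dividing through by −72 gives the monic gcd t^2+3t+2.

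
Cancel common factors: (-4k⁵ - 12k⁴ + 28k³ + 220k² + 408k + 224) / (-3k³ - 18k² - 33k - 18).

(4k³ - 36k - 112)/(3k + 9)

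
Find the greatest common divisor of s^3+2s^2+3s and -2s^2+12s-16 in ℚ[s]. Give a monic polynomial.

Apply the Euclidean algorithm:
  s^3+2s^2+3s = (-(1/2)s-4)(-2s^2+12s-16) + (43s-64)
  -2s^2+12s-16 = (-(2/43)s+388/1849)(43s-64) + (-4752/1849)
  43s-64 = (-(79507/4752)s+7396/297)(-4752/1849) + (0)
The last nonzero remainder is the constant -4752/1849, so the polynomials are coprime and gcd = 1.

1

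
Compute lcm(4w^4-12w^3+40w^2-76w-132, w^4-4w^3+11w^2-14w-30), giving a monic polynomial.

By polynomial division,
  4w^4-12w^3+40w^2-76w-132 = (4)(w^4-4w^3+11w^2-14w-30) + (4w^3-4w^2-20w-12)
  w^4-4w^3+11w^2-14w-30 = ((1/4)w-3/4)(4w^3-4w^2-20w-12) + (13w^2-26w-39)
  4w^3-4w^2-20w-12 = ((4/13)w+4/13)(13w^2-26w-39) + (0)
Last nonzero remainder: 13w^2-26w-39. Dividing through by 13 gives the monic gcd w^2-2w-3.
Then lcm(f, g) = f·g / gcd(f, g); expanding and making the result monic gives the answer.

w^6-5w^5+26w^4-69w^3+105w^2-124w-330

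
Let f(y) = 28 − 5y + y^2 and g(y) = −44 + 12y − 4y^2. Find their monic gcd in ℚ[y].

Euclidean algorithm in ℚ[y]:
  y^2 − 5y + 28 = (−1/4)(−4y^2 + 12y − 44) + (−2y + 17)
  −4y^2 + 12y − 44 = (2y + 11)(−2y + 17) + (−231)
  −2y + 17 = ((2/231)y − 17/231)(−231) + (0)
The last nonzero remainder is the constant −231, so the polynomials are coprime and gcd = 1.

1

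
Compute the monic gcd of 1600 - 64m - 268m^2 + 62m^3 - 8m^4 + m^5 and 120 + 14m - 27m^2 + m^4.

Apply the Euclidean algorithm:
  m^5 - 8m^4 + 62m^3 - 268m^2 - 64m + 1600 = (m - 8)(m^4 - 27m^2 + 14m + 120) + (89m^3 - 498m^2 - 72m + 2560)
  m^4 - 27m^2 + 14m + 120 = ((1/89)m + 498/7921)(89m^3 - 498m^2 - 72m + 2560) + ((40545/7921)m^2 - (81090/7921)m - 324360/7921)
  89m^3 - 498m^2 - 72m + 2560 = ((704969/40545)m - 506944/8109)((40545/7921)m^2 - (81090/7921)m - 324360/7921) + (0)
Last nonzero remainder: (40545/7921)m^2 - (81090/7921)m - 324360/7921. Dividing through by 40545/7921 gives the monic gcd m^2 - 2m - 8.

-8 - 2m + m^2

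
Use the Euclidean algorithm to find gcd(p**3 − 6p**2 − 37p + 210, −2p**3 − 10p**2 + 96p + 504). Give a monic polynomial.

p**2 − p − 42

By polynomial division,
  p**3 − 6p**2 − 37p + 210 = (−1/2)(−2p**3 − 10p**2 + 96p + 504) + (−11p**2 + 11p + 462)
  −2p**3 − 10p**2 + 96p + 504 = ((2/11)p + 12/11)(−11p**2 + 11p + 462) + (0)
Last nonzero remainder: −11p**2 + 11p + 462. Dividing through by −11 gives the monic gcd p**2 − p − 42.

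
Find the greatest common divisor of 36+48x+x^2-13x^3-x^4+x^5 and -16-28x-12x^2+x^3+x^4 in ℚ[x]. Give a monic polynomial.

4+8x+5x^2+x^3

Repeated division with remainder:
  x^5-x^4-13x^3+x^2+48x+36 = (x-2)(x^4+x^3-12x^2-28x-16) + (x^3+5x^2+8x+4)
  x^4+x^3-12x^2-28x-16 = (x-4)(x^3+5x^2+8x+4) + (0)
The last nonzero remainder x^3+5x^2+8x+4 is already monic.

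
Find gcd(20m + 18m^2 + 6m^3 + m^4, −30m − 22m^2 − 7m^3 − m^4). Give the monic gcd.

10m + 4m^2 + m^3

Euclidean algorithm in ℚ[m]:
  m^4 + 6m^3 + 18m^2 + 20m = (−1)(−m^4 − 7m^3 − 22m^2 − 30m) + (−m^3 − 4m^2 − 10m)
  −m^4 − 7m^3 − 22m^2 − 30m = (m + 3)(−m^3 − 4m^2 − 10m) + (0)
Last nonzero remainder: −m^3 − 4m^2 − 10m. Dividing through by −1 gives the monic gcd m^3 + 4m^2 + 10m.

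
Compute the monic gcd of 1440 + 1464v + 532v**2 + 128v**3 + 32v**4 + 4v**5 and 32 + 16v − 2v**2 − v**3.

8 + 6v + v**2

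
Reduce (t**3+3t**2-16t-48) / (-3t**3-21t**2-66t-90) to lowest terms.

(-t**2+16)/(3t**2+12t+30)

Apply the Euclidean algorithm:
  t**3+3t**2-16t-48 = (-1/3)(-3t**3-21t**2-66t-90) + (-4t**2-38t-78)
  -3t**3-21t**2-66t-90 = ((3/4)t-15/8)(-4t**2-38t-78) + (-(315/4)t-945/4)
  -4t**2-38t-78 = ((16/315)t+104/315)(-(315/4)t-945/4) + (0)
Last nonzero remainder: -(315/4)t-945/4. Dividing through by -315/4 gives the monic gcd t+3.
Cancel t+3 from numerator and denominator to get the reduced form.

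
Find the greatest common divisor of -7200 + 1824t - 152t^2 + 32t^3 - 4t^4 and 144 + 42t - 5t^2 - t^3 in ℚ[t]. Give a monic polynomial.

Euclidean algorithm in ℚ[t]:
  -4t^4 + 32t^3 - 152t^2 + 1824t - 7200 = (4t - 52)(-t^3 - 5t^2 + 42t + 144) + (-580t^2 + 3432t + 288)
  -t^3 - 5t^2 + 42t + 144 = ((1/580)t + 1583/84100)(-580t^2 + 3432t + 288) + (-(485604/21025)t + 2913624/21025)
  -580t^2 + 3432t + 288 = ((3048625/121401)t + 84100/40467)(-(485604/21025)t + 2913624/21025) + (0)
Last nonzero remainder: -(485604/21025)t + 2913624/21025. Dividing through by -485604/21025 gives the monic gcd t - 6.

-6 + t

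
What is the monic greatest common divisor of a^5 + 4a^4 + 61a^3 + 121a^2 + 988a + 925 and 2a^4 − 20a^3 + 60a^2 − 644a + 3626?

a^2 + 4a + 37

Apply the Euclidean algorithm:
  a^5 + 4a^4 + 61a^3 + 121a^2 + 988a + 925 = ((1/2)a + 7)(2a^4 − 20a^3 + 60a^2 − 644a + 3626) + (171a^3 + 23a^2 + 3683a − 24457)
  2a^4 − 20a^3 + 60a^2 − 644a + 3626 = ((2/171)a − 3466/29241)(171a^3 + 23a^2 + 3683a − 24457) + ((574592/29241)a^2 + (2298368/29241)a + 21259904/29241)
  171a^3 + 23a^2 + 3683a − 24457 = ((5000211/574592)a − 19328301/574592)((574592/29241)a^2 + (2298368/29241)a + 21259904/29241) + (0)
Last nonzero remainder: (574592/29241)a^2 + (2298368/29241)a + 21259904/29241. Dividing through by 574592/29241 gives the monic gcd a^2 + 4a + 37.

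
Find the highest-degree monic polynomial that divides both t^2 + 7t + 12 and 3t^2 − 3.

Repeated division with remainder:
  t^2 + 7t + 12 = (1/3)(3t^2 − 3) + (7t + 13)
  3t^2 − 3 = ((3/7)t − 39/49)(7t + 13) + (360/49)
  7t + 13 = ((343/360)t + 637/360)(360/49) + (0)
The last nonzero remainder is the constant 360/49, so the polynomials are coprime and gcd = 1.

1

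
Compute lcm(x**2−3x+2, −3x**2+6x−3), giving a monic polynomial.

x**3−4x**2+5x−2

Repeated division with remainder:
  x**2−3x+2 = (−1/3)(−3x**2+6x−3) + (−x+1)
  −3x**2+6x−3 = (3x−3)(−x+1) + (0)
Last nonzero remainder: −x+1. Dividing through by −1 gives the monic gcd x−1.
Then lcm(f, g) = f·g / gcd(f, g); expanding and making the result monic gives the answer.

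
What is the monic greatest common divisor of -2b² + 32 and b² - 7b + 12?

Repeated division with remainder:
  -2b² + 32 = (-2)(b² - 7b + 12) + (-14b + 56)
  b² - 7b + 12 = (-(1/14)b + 3/14)(-14b + 56) + (0)
Last nonzero remainder: -14b + 56. Dividing through by -14 gives the monic gcd b - 4.

b - 4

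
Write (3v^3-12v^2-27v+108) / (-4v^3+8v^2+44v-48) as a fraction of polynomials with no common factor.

(-3v+9)/(4v-4)

Euclidean algorithm in ℚ[v]:
  3v^3-12v^2-27v+108 = (-3/4)(-4v^3+8v^2+44v-48) + (-6v^2+6v+72)
  -4v^3+8v^2+44v-48 = ((2/3)v-2/3)(-6v^2+6v+72) + (0)
Last nonzero remainder: -6v^2+6v+72. Dividing through by -6 gives the monic gcd v^2-v-12.
Cancel v^2-v-12 from numerator and denominator to get the reduced form.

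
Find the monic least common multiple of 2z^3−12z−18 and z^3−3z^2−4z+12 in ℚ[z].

z^5−10z^3−9z^2+24z+36

Apply the Euclidean algorithm:
  2z^3−12z−18 = (2)(z^3−3z^2−4z+12) + (6z^2−4z−42)
  z^3−3z^2−4z+12 = ((1/6)z−7/18)(6z^2−4z−42) + ((13/9)z−13/3)
  6z^2−4z−42 = ((54/13)z+126/13)((13/9)z−13/3) + (0)
Last nonzero remainder: (13/9)z−13/3. Dividing through by 13/9 gives the monic gcd z−3.
Then lcm(f, g) = f·g / gcd(f, g); expanding and making the result monic gives the answer.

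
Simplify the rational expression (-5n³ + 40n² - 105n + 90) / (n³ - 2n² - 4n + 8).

Apply the Euclidean algorithm:
  -5n³ + 40n² - 105n + 90 = (-5)(n³ - 2n² - 4n + 8) + (30n² - 125n + 130)
  n³ - 2n² - 4n + 8 = ((1/30)n + 13/180)(30n² - 125n + 130) + ((25/36)n - 25/18)
  30n² - 125n + 130 = ((216/5)n - 468/5)((25/36)n - 25/18) + (0)
Last nonzero remainder: (25/36)n - 25/18. Dividing through by 25/36 gives the monic gcd n - 2.
Cancel n - 2 from numerator and denominator to get the reduced form.

(-5n² + 30n - 45)/(n² - 4)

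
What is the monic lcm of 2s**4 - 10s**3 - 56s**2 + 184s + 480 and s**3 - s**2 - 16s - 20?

s**5 - 3s**4 - 38s**3 + 36s**2 + 424s + 480

Euclidean algorithm in ℚ[s]:
  2s**4 - 10s**3 - 56s**2 + 184s + 480 = (2s - 8)(s**3 - s**2 - 16s - 20) + (-32s**2 + 96s + 320)
  s**3 - s**2 - 16s - 20 = (-(1/32)s - 1/16)(-32s**2 + 96s + 320) + (0)
Last nonzero remainder: -32s**2 + 96s + 320. Dividing through by -32 gives the monic gcd s**2 - 3s - 10.
Then lcm(f, g) = f·g / gcd(f, g); expanding and making the result monic gives the answer.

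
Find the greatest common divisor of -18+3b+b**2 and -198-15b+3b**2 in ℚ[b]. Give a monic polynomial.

By polynomial division,
  b**2+3b-18 = (1/3)(3b**2-15b-198) + (8b+48)
  3b**2-15b-198 = ((3/8)b-33/8)(8b+48) + (0)
Last nonzero remainder: 8b+48. Dividing through by 8 gives the monic gcd b+6.

6+b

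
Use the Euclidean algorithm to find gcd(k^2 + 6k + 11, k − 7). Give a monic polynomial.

Repeated division with remainder:
  k^2 + 6k + 11 = (k + 13)(k − 7) + (102)
  k − 7 = ((1/102)k − 7/102)(102) + (0)
The last nonzero remainder is the constant 102, so the polynomials are coprime and gcd = 1.

1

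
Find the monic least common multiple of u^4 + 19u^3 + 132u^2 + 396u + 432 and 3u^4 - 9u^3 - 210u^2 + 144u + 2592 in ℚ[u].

u^6 + 6u^5 - 79u^4 - 636u^3 + 36u^2 + 8640u + 15552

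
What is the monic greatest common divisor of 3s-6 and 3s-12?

By polynomial division,
  3s-6 = (3s-12) + (6)
  3s-12 = ((1/2)s-2)(6) + (0)
The last nonzero remainder is the constant 6, so the polynomials are coprime and gcd = 1.

1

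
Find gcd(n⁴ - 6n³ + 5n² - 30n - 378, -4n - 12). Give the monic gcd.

Repeated division with remainder:
  n⁴ - 6n³ + 5n² - 30n - 378 = (-(1/4)n³ + (9/4)n² - 8n + 63/2)(-4n - 12) + (0)
Last nonzero remainder: -4n - 12. Dividing through by -4 gives the monic gcd n + 3.

n + 3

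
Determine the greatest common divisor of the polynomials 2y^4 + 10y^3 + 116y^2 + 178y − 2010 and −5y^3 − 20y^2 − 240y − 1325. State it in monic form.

Euclidean algorithm in ℚ[y]:
  2y^4 + 10y^3 + 116y^2 + 178y − 2010 = (−(2/5)y − 2/5)(−5y^3 − 20y^2 − 240y − 1325) + (12y^2 − 448y − 2540)
  −5y^3 − 20y^2 − 240y − 1325 = (−(5/12)y − 155/9)(12y^2 − 448y − 2540) + (−(81125/9)y − 405625/9)
  12y^2 − 448y − 2540 = (−(108/81125)y + 4572/81125)(−(81125/9)y − 405625/9) + (0)
Last nonzero remainder: −(81125/9)y − 405625/9. Dividing through by −81125/9 gives the monic gcd y + 5.

y + 5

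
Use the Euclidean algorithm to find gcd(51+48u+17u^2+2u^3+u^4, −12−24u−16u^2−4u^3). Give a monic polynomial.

3+3u+u^2

By polynomial division,
  u^4+2u^3+17u^2+48u+51 = (−(1/4)u+1/2)(−4u^3−16u^2−24u−12) + (19u^2+57u+57)
  −4u^3−16u^2−24u−12 = (−(4/19)u−4/19)(19u^2+57u+57) + (0)
Last nonzero remainder: 19u^2+57u+57. Dividing through by 19 gives the monic gcd u^2+3u+3.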